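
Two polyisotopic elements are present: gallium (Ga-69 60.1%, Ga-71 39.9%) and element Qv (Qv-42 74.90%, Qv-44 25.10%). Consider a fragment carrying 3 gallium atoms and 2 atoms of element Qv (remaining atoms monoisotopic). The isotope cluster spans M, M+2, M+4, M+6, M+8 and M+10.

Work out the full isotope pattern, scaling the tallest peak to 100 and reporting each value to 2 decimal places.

Gallium pattern (n=3): 0.2170818 : 0.4323576 : 0.2870394 : 0.0635212
Element Qv pattern (n=2): 0.561001 : 0.375998 : 0.063001
Convolve the two distributions (both contribute in 2-u steps):
  M: 0.2170818×0.561001 = 0.121783
  M+2: 0.2170818×0.375998 + 0.4323576×0.561001 = 0.324175
  M+4: 0.2170818×0.063001 + 0.4323576×0.375998 + 0.2870394×0.561001 = 0.337271
  M+6: 0.4323576×0.063001 + 0.2870394×0.375998 + 0.0635212×0.561001 = 0.170801
  M+8: 0.2870394×0.063001 + 0.0635212×0.375998 = 0.041968
  M+10: 0.0635212×0.063001 = 0.004002
Scale to base peak (0.337271) = 100: 36.11 : 96.12 : 100.00 : 50.64 : 12.44 : 1.19

36.11 : 96.12 : 100.00 : 50.64 : 12.44 : 1.19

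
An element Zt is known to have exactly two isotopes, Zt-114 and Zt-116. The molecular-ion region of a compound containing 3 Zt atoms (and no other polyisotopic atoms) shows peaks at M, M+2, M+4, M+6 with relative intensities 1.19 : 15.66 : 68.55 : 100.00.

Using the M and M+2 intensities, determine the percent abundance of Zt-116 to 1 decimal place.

81.4%

Let p = fractional abundance of Zt-114. I(M+2)/I(M) = [C(3,1)·p^2·(1−p)] / p^3 = 3·(1−p)/p = 15.66/1.19 = 13.1597
(1−p)/p = 13.1597/3 = 4.3866  ⇒  p = 1/(1 + 4.3866) = 0.1856
Zt-114: 18.6%, Zt-116: 81.4%.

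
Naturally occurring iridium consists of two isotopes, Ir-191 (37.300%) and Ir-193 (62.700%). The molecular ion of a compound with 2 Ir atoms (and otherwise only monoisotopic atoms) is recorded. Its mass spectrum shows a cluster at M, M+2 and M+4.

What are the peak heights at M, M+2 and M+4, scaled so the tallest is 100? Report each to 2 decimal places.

29.74 : 100.00 : 84.05

Each Ir atom is independently Ir-191 (p = 0.37300) or Ir-193 (q = 0.62700); the cluster is the binomial expansion (p + q)^2.
P(M) = 0.37300^2 = 0.139129
P(M+2) = 2 × 0.37300^1 × 0.62700^1 = 0.467742
P(M+4) = 0.62700^2 = 0.393129
The M+2 peak is largest (0.467742); scaling to 100 gives 29.74 : 100.00 : 84.05.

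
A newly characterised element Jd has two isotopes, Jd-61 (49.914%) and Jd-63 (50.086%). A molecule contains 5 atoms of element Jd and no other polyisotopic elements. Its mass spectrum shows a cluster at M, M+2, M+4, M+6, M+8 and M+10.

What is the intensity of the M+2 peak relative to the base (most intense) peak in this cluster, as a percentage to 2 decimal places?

49.66%

Binomial terms of (0.49914 + 0.50086)^5: M 0.0310, M+2 0.1554, M+4 0.3120, M+6 0.3130, M+8 0.1571, M+10 0.0315 → M+6 is the base peak.
P(M+6) = C(5,3) × 0.49914^2 × 0.50086^3 = 10 × 0.24914074 × 0.12564611 = 0.313036 (base)
P(M+2) = C(5,1) × 0.49914^4 × 0.50086^1 = 5 × 0.06207111 × 0.50086 = 0.155445
Relative intensity = 0.155445 / 0.313036 × 100 = 49.66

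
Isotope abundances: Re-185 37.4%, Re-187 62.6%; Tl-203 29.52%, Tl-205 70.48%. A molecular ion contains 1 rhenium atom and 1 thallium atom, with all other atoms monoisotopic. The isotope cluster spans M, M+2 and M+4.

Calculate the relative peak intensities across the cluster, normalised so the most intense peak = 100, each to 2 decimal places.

Rhenium pattern (n=1): 0.3740 : 0.6260
Thallium pattern (n=1): 0.2952 : 0.7048
Convolve the two distributions (both contribute in 2-u steps):
  M: 0.3740×0.2952 = 0.110405
  M+2: 0.3740×0.7048 + 0.6260×0.2952 = 0.448390
  M+4: 0.6260×0.7048 = 0.441205
Scale to base peak (0.448390) = 100: 24.62 : 100.00 : 98.40

24.62 : 100.00 : 98.40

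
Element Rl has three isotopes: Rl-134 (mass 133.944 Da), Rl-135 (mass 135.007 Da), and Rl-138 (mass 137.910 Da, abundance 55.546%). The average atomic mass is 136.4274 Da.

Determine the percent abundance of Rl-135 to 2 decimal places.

Let x and y be the fractions of Rl-134 and Rl-135. Then x + y = 1 − 0.55546 = 0.44454 and 133.944x + 135.007y = 136.4274 − 0.55546×137.910 = 59.8239114.
Substituting: 133.944x + 135.007(0.44454 − x) = 59.8239114
(133.944 − 135.007)x = -0.19210038  ⇒  x = 0.18072, y = 0.26382
Rl-134: 18.07%, Rl-135: 26.38%.

26.38%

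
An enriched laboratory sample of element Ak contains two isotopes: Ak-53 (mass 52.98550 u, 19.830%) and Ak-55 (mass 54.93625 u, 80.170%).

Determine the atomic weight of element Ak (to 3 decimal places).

Average mass = Σ (abundance × isotope mass) = 0.19830 × 52.98550 + 0.80170 × 54.93625
= 10.507025 + 44.042392 = 54.549417 u

54.549 u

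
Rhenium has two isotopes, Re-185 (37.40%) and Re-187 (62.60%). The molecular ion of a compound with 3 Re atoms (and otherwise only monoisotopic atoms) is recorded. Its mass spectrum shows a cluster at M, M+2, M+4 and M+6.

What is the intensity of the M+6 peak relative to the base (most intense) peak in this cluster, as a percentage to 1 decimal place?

Term probabilities: M 0.0523, M+2 0.2627, M+4 0.4397, M+6 0.2453. Base peak = M+4.
P(M+4) = C(3,2) × 0.3740^1 × 0.6260^2 = 3 × 0.3740 × 0.391876 = 0.439685 (base)
P(M+6) = C(3,3) × 0.3740^0 × 0.6260^3 = 1 × 1.0000 × 0.24531438 = 0.245314
Relative intensity = 0.245314 / 0.439685 × 100 = 55.8

55.8%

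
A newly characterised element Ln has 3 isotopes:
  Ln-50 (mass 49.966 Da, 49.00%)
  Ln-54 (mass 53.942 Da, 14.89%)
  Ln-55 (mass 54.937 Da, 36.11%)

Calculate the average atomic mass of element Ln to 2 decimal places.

52.35 Da

Ar = Σ fᵢ·mᵢ = 0.4900 × 49.966 + 0.1489 × 53.942 + 0.3611 × 54.937
= 24.4833 + 8.0320 + 19.8378 = 52.3531 Da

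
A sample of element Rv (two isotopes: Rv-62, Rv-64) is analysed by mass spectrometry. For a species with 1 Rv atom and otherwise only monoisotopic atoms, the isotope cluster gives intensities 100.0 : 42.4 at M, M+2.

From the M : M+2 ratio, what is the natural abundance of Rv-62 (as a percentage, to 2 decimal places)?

Let p = fractional abundance of Rv-62. I(M+2)/I(M) = [C(1,1)·p^0·(1−p)] / p^1 = 1·(1−p)/p = 42.4/100.0 = 0.4240
(1−p)/p = 0.4240/1 = 0.4240  ⇒  p = 1/(1 + 0.4240) = 0.7022
Rv-62: 70.22%, Rv-64: 29.78%.

70.22%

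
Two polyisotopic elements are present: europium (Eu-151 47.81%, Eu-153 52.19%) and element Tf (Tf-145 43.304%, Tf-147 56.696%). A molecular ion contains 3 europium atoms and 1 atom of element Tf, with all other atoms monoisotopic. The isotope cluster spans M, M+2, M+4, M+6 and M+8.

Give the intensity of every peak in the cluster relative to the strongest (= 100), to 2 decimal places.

12.72 : 58.30 : 100.00 : 76.07 : 21.66

Europium pattern (n=3): 0.10928391 : 0.3578871 : 0.39067407 : 0.14215492
Element Tf pattern (n=1): 0.43304 : 0.56696
Convolve the two distributions (both contribute in 2-u steps):
  M: 0.10928391×0.43304 = 0.047324
  M+2: 0.10928391×0.56696 + 0.3578871×0.43304 = 0.216939
  M+4: 0.3578871×0.56696 + 0.39067407×0.43304 = 0.372085
  M+6: 0.39067407×0.56696 + 0.14215492×0.43304 = 0.283055
  M+8: 0.14215492×0.56696 = 0.080596
Scale to base peak (0.372085) = 100: 12.72 : 58.30 : 100.00 : 76.07 : 21.66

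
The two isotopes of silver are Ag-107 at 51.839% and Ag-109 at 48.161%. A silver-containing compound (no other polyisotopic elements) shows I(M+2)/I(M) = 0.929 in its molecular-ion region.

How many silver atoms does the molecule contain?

The M+2/M ratio from n Ag atoms is n · q/p = n · 0.48161/0.51839.
n = 0.929 × 0.51839/0.48161 = 1.00 ≈ 1

1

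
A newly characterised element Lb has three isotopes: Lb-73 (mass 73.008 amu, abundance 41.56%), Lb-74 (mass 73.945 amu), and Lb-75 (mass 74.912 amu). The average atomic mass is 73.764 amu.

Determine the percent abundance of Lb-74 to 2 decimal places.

36.89%

The remaining 58.44% is split between Lb-74 (fraction x) and Lb-75 (fraction 0.5844 − x).
Substituting: 73.945x + 74.912(0.5844 − x) = 43.4218752
(73.945 − 74.912)x = -0.3566976  ⇒  x = 0.36887, y = 0.21553
Lb-74: 36.89%, Lb-75: 21.55%.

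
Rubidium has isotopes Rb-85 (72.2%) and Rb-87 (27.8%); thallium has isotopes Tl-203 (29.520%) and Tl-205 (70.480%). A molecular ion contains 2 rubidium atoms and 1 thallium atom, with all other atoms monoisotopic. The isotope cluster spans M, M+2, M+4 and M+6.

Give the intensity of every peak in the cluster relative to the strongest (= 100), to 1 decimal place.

31.7 : 100.0 : 62.9 : 11.2

Rubidium pattern (n=2): 0.521284 : 0.401432 : 0.077284
Thallium pattern (n=1): 0.2952 : 0.7048
Convolve the two distributions (both contribute in 2-u steps):
  M: 0.521284×0.2952 = 0.153883
  M+2: 0.521284×0.7048 + 0.401432×0.2952 = 0.485904
  M+4: 0.401432×0.7048 + 0.077284×0.2952 = 0.305744
  M+6: 0.077284×0.7048 = 0.054470
Scale to base peak (0.485904) = 100: 31.7 : 100.0 : 62.9 : 11.2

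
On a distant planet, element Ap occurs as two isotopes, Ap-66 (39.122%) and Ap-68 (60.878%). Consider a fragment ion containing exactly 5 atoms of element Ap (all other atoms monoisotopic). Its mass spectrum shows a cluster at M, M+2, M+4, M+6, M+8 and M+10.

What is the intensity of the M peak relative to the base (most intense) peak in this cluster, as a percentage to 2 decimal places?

2.65%

Binomial terms of (0.39122 + 0.60878)^5: M 0.0092, M+2 0.0713, M+4 0.2219, M+6 0.3453, M+8 0.2687, M+10 0.0836 → M+6 is the base peak.
P(M+6) = C(5,3) × 0.39122^2 × 0.60878^3 = 10 × 0.15305309 × 0.22562184 = 0.345321 (base)
P(M) = C(5,0) × 0.39122^5 × 0.60878^0 = 1 × 0.00916443 × 1.0000 = 0.009164
Relative intensity = 0.009164 / 0.345321 × 100 = 2.65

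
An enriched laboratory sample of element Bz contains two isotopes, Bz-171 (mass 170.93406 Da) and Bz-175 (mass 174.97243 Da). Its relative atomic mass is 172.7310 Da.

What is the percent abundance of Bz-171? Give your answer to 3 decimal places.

55.503%

With x = fraction of Bz-171 (so Bz-175 is 1 − x):
170.93406·x + 174.97243·(1 − x) = 172.7310
(170.93406 − 174.97243)·x = 172.7310 − 174.97243
x = -2.24143 / -4.03837 = 0.55503 → 55.503% Bz-171, 44.497% Bz-175.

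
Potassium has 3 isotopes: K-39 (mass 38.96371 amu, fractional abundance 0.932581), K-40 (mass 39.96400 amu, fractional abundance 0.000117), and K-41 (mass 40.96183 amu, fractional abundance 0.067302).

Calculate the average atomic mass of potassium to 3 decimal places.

39.098 amu

Weight each isotope mass by its fractional abundance: 0.932581 × 38.96371 + 0.000117 × 39.96400 + 0.067302 × 40.96183
= 36.336816 + 0.004676 + 2.756813 = 39.098305 amu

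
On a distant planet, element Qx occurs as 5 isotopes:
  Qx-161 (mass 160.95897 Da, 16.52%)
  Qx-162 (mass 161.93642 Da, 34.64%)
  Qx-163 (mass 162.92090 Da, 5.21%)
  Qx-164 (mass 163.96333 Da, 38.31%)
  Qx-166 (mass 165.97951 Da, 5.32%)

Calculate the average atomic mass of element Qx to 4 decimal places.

162.8178 Da

Ar = Σ fᵢ·mᵢ = 0.1652 × 160.95897 + 0.3464 × 161.93642 + 0.0521 × 162.92090 + 0.3831 × 163.96333 + 0.0532 × 165.97951
= 26.590422 + 56.094776 + 8.488179 + 62.814352 + 8.830110 = 162.817839 Da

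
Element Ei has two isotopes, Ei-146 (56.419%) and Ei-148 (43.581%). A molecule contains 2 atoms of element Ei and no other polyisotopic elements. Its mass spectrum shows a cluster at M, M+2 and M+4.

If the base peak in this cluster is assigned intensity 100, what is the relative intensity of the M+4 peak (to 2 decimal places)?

Binomial terms of (0.56419 + 0.43581)^2: M 0.3183, M+2 0.4918, M+4 0.1899 → M+2 is the base peak.
P(M+2) = C(2,1) × 0.56419^1 × 0.43581^1 = 2 × 0.56419 × 0.43581 = 0.491759 (base)
P(M+4) = C(2,2) × 0.56419^0 × 0.43581^2 = 1 × 1.0000 × 0.18993036 = 0.189930
Relative intensity = 0.189930 / 0.491759 × 100 = 38.62

38.62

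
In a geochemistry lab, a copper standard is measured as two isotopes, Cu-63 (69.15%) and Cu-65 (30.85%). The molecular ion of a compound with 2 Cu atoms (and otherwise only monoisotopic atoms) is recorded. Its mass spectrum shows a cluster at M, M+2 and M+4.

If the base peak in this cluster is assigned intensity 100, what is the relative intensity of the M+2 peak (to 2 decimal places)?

Binomial terms of (0.6915 + 0.3085)^2: M 0.4782, M+2 0.4267, M+4 0.0952 → M is the base peak.
P(M) = C(2,0) × 0.6915^2 × 0.3085^0 = 1 × 0.47817225 × 1.0000 = 0.478172 (base)
P(M+2) = C(2,1) × 0.6915^1 × 0.3085^1 = 2 × 0.6915 × 0.3085 = 0.426656
Relative intensity = 0.426656 / 0.478172 × 100 = 89.23

89.23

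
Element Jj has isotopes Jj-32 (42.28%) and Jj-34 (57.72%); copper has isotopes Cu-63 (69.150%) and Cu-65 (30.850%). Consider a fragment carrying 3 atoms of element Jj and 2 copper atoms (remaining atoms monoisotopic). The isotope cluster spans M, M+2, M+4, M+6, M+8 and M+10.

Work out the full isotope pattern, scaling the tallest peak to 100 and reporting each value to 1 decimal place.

Element Jj pattern (n=3): 0.07557966 : 0.30954054 : 0.42257994 : 0.19229986
Copper pattern (n=2): 0.47817225 : 0.4266555 : 0.09517225
Convolve the two distributions (both contribute in 2-u steps):
  M: 0.07557966×0.47817225 = 0.036140
  M+2: 0.07557966×0.4266555 + 0.30954054×0.47817225 = 0.180260
  M+4: 0.07557966×0.09517225 + 0.30954054×0.4266555 + 0.42257994×0.47817225 = 0.341326
  M+6: 0.30954054×0.09517225 + 0.42257994×0.4266555 + 0.19229986×0.47817225 = 0.301708
  M+8: 0.42257994×0.09517225 + 0.19229986×0.4266555 = 0.122264
  M+10: 0.19229986×0.09517225 = 0.018302
Scale to base peak (0.341326) = 100: 10.6 : 52.8 : 100.0 : 88.4 : 35.8 : 5.4

10.6 : 52.8 : 100.0 : 88.4 : 35.8 : 5.4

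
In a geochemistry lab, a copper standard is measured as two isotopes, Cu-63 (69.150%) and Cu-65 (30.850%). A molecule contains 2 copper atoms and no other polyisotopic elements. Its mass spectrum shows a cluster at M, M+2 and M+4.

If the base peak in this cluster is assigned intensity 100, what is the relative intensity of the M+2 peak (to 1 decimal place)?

Binomial terms of (0.69150 + 0.30850)^2: M 0.4782, M+2 0.4267, M+4 0.0952 → M is the base peak.
P(M) = C(2,0) × 0.69150^2 × 0.30850^0 = 1 × 0.47817225 × 1.0000 = 0.478172 (base)
P(M+2) = C(2,1) × 0.69150^1 × 0.30850^1 = 2 × 0.6915 × 0.3085 = 0.426656
Relative intensity = 0.426656 / 0.478172 × 100 = 89.2

89.2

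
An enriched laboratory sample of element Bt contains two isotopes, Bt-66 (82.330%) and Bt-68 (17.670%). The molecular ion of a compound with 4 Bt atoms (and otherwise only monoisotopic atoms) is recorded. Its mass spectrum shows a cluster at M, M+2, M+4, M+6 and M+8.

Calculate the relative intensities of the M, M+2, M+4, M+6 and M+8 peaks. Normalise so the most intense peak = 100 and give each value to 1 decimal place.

100.0 : 85.8 : 27.6 : 4.0 : 0.2

Each Bt atom is independently Bt-66 (p = 0.82330) or Bt-68 (q = 0.17670); the cluster is the binomial expansion (p + q)^4.
P(M) = 0.82330^4 = 0.459444
P(M+2) = 4 × 0.82330^3 × 0.17670^1 = 0.394431
P(M+4) = 6 × 0.82330^2 × 0.17670^2 = 0.126982
P(M+6) = 4 × 0.82330^1 × 0.17670^3 = 0.018169
P(M+8) = 0.17670^4 = 0.000975
The M peak is largest (0.459444); scaling to 100 gives 100.0 : 85.8 : 27.6 : 4.0 : 0.2.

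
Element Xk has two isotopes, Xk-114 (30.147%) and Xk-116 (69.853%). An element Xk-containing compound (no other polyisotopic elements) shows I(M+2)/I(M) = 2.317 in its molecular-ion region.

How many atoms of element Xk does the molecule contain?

With n Xk atoms, P(M+2)/P(M) = C(n,1)·p^(n−1)q / p^n = n·q/p = n · 0.69853/0.30147.
n = 2.317 × 0.30147/0.69853 = 1.00 ≈ 1

1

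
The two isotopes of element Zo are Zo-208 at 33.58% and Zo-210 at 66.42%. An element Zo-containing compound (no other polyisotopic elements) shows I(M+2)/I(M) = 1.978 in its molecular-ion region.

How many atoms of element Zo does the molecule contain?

The M+2/M ratio from n Zo atoms is n · q/p = n · 0.6642/0.3358.
n = 1.978 × 0.3358/0.6642 = 1.00 ≈ 1

1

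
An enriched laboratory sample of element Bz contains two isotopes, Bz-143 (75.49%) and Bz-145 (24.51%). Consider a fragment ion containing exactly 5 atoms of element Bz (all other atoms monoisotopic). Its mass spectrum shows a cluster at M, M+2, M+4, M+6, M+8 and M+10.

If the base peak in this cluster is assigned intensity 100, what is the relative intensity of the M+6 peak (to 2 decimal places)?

21.08

Term probabilities: M 0.2452, M+2 0.3980, M+4 0.2584, M+6 0.0839, M+8 0.0136, M+10 0.0009. Base peak = M+2.
P(M+2) = C(5,1) × 0.7549^4 × 0.2451^1 = 5 × 0.32475639 × 0.2451 = 0.397989 (base)
P(M+6) = C(5,3) × 0.7549^2 × 0.2451^3 = 10 × 0.56987401 × 0.01472414 = 0.083909
Relative intensity = 0.083909 / 0.397989 × 100 = 21.08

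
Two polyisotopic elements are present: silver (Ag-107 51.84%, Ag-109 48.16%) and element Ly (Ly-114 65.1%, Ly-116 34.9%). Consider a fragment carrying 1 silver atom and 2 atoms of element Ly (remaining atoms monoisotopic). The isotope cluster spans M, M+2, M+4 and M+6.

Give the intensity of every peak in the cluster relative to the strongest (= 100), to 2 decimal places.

Silver pattern (n=1): 0.5184 : 0.4816
Element Ly pattern (n=2): 0.423801 : 0.454398 : 0.121801
Convolve the two distributions (both contribute in 2-u steps):
  M: 0.5184×0.423801 = 0.219698
  M+2: 0.5184×0.454398 + 0.4816×0.423801 = 0.439662
  M+4: 0.5184×0.121801 + 0.4816×0.454398 = 0.281980
  M+6: 0.4816×0.121801 = 0.058659
Scale to base peak (0.439662) = 100: 49.97 : 100.00 : 64.14 : 13.34

49.97 : 100.00 : 64.14 : 13.34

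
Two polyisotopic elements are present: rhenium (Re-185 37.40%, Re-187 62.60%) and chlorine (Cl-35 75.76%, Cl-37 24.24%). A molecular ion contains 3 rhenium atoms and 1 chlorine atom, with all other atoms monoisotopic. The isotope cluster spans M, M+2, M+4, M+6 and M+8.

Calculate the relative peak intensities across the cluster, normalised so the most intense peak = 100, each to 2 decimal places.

9.99 : 53.35 : 100.00 : 73.70 : 14.99

Rhenium pattern (n=3): 0.05231362 : 0.26268713 : 0.43968487 : 0.24531438
Chlorine pattern (n=1): 0.7576 : 0.2424
Convolve the two distributions (both contribute in 2-u steps):
  M: 0.05231362×0.7576 = 0.039633
  M+2: 0.05231362×0.2424 + 0.26268713×0.7576 = 0.211693
  M+4: 0.26268713×0.2424 + 0.43968487×0.7576 = 0.396781
  M+6: 0.43968487×0.2424 + 0.24531438×0.7576 = 0.292430
  M+8: 0.24531438×0.2424 = 0.059464
Scale to base peak (0.396781) = 100: 9.99 : 53.35 : 100.00 : 73.70 : 14.99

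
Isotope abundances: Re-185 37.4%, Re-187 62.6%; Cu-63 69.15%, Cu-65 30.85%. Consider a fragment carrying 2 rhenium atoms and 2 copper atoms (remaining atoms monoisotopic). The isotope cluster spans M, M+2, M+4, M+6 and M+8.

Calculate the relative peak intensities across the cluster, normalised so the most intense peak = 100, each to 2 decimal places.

16.70 : 70.81 : 100.00 : 52.88 : 9.31

Rhenium pattern (n=2): 0.139876 : 0.468248 : 0.391876
Copper pattern (n=2): 0.47817225 : 0.4266555 : 0.09517225
Convolve the two distributions (both contribute in 2-u steps):
  M: 0.139876×0.47817225 = 0.066885
  M+2: 0.139876×0.4266555 + 0.468248×0.47817225 = 0.283582
  M+4: 0.139876×0.09517225 + 0.468248×0.4266555 + 0.391876×0.47817225 = 0.400477
  M+6: 0.468248×0.09517225 + 0.391876×0.4266555 = 0.211760
  M+8: 0.391876×0.09517225 = 0.037296
Scale to base peak (0.400477) = 100: 16.70 : 70.81 : 100.00 : 52.88 : 9.31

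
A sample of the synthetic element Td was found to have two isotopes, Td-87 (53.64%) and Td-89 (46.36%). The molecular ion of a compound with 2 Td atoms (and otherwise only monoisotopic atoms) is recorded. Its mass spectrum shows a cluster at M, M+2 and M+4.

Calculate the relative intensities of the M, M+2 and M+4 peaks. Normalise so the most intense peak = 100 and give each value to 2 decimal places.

57.85 : 100.00 : 43.21

Each Td atom is independently Td-87 (p = 0.5364) or Td-89 (q = 0.4636); the cluster is the binomial expansion (p + q)^2.
P(M) = 0.5364^2 = 0.287725
P(M+2) = 2 × 0.5364^1 × 0.4636^1 = 0.497350
P(M+4) = 0.4636^2 = 0.214925
The M+2 peak is largest (0.497350); scaling to 100 gives 57.85 : 100.00 : 43.21.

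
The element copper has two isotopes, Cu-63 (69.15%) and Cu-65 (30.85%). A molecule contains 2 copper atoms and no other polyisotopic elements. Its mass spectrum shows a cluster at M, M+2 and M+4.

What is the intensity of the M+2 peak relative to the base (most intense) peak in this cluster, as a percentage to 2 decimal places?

Binomial terms of (0.6915 + 0.3085)^2: M 0.4782, M+2 0.4267, M+4 0.0952 → M is the base peak.
P(M) = C(2,0) × 0.6915^2 × 0.3085^0 = 1 × 0.47817225 × 1.0000 = 0.478172 (base)
P(M+2) = C(2,1) × 0.6915^1 × 0.3085^1 = 2 × 0.6915 × 0.3085 = 0.426656
Relative intensity = 0.426656 / 0.478172 × 100 = 89.23

89.23%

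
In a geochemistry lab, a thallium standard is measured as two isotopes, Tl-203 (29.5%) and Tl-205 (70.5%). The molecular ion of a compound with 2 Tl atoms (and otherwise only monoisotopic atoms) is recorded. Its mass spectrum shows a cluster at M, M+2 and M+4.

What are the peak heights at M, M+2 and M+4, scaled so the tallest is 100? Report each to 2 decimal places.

Each Tl atom is independently Tl-203 (p = 0.295) or Tl-205 (q = 0.705); the cluster is the binomial expansion (p + q)^2.
P(M) = 0.295^2 = 0.087025
P(M+2) = 2 × 0.295^1 × 0.705^1 = 0.415950
P(M+4) = 0.705^2 = 0.497025
The M+4 peak is largest (0.497025); scaling to 100 gives 17.51 : 83.69 : 100.00.

17.51 : 83.69 : 100.00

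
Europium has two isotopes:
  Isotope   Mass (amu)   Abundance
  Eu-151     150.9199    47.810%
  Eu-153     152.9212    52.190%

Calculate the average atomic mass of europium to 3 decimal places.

Ar = Σ fᵢ·mᵢ = 0.47810 × 150.9199 + 0.52190 × 152.9212
= 72.15480 + 79.80957 = 151.96437 amu

151.964 amu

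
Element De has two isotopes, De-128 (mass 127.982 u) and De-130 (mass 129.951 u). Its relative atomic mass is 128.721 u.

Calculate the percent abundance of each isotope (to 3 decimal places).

De-128: 62.468%, De-130: 37.532%

With x = fraction of De-128 (so De-130 is 1 − x):
127.982·x + 129.951·(1 − x) = 128.721
(127.982 − 129.951)·x = 128.721 − 129.951
x = -1.230 / -1.969 = 0.62468 → 62.468% De-128, 37.532% De-130.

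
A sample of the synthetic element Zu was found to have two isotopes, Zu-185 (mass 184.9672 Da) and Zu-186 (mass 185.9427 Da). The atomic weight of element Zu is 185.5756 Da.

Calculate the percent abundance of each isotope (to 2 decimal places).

Zu-185: 37.63%, Zu-186: 62.37%

Let x be the fractional abundance of Zu-185; then Zu-186 has abundance 1 − x.
184.9672·x + 185.9427·(1 − x) = 185.5756
(184.9672 − 185.9427)·x = 185.5756 − 185.9427
x = -0.3671 / -0.9755 = 0.37632 → 37.63% Zu-185, 62.37% Zu-186.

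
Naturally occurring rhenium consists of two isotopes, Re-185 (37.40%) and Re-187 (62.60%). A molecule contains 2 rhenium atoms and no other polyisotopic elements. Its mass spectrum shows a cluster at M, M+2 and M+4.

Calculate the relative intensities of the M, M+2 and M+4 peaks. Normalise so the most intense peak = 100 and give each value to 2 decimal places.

29.87 : 100.00 : 83.69

Expanding (0.3740 + 0.6260)^2:
P(M) = 0.3740^2 = 0.139876
P(M+2) = 2 × 0.3740^1 × 0.6260^1 = 0.468248
P(M+4) = 0.6260^2 = 0.391876
The M+2 peak is largest (0.468248); scaling to 100 gives 29.87 : 100.00 : 83.69.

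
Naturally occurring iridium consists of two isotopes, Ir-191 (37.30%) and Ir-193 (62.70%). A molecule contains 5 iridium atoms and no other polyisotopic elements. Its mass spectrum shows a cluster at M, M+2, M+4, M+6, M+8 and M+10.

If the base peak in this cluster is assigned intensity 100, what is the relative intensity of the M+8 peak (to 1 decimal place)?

84.0

Binomial terms of (0.3730 + 0.6270)^5: M 0.0072, M+2 0.0607, M+4 0.2040, M+6 0.3429, M+8 0.2882, M+10 0.0969 → M+6 is the base peak.
P(M+6) = C(5,3) × 0.3730^2 × 0.6270^3 = 10 × 0.139129 × 0.24649188 = 0.342942 (base)
P(M+8) = C(5,4) × 0.3730^1 × 0.6270^4 = 5 × 0.3730 × 0.15455041 = 0.288237
Relative intensity = 0.288237 / 0.342942 × 100 = 84.0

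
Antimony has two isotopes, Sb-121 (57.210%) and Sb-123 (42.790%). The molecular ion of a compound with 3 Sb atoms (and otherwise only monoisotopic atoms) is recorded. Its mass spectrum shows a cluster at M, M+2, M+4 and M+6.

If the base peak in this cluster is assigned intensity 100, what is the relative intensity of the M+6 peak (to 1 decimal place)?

(0.57210 + 0.42790)^3 gives M 0.1872, M+2 0.4202, M+4 0.3143, M+6 0.0783; the largest is M+2.
P(M+2) = C(3,1) × 0.57210^2 × 0.42790^1 = 3 × 0.32729841 × 0.4279 = 0.420153 (base)
P(M+6) = C(3,3) × 0.57210^0 × 0.42790^3 = 1 × 1.0000 × 0.07834781 = 0.078348
Relative intensity = 0.078348 / 0.420153 × 100 = 18.6

18.6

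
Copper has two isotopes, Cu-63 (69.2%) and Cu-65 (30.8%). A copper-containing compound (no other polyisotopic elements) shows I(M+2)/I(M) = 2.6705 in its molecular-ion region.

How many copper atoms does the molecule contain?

The M+2/M ratio from n Cu atoms is n · q/p = n · 0.308/0.692.
n = 2.6705 × 0.692/0.308 = 6.00 ≈ 6

6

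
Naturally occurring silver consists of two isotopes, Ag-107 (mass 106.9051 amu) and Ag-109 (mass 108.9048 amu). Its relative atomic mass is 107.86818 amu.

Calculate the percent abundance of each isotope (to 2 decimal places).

Ag-107: 51.84%, Ag-109: 48.16%

Let x be the fractional abundance of Ag-107; then Ag-109 has abundance 1 − x.
106.9051·x + 108.9048·(1 − x) = 107.86818
(106.9051 − 108.9048)·x = 107.86818 − 108.9048
x = -1.03662 / -1.9997 = 0.51839 → 51.84% Ag-107, 48.16% Ag-109.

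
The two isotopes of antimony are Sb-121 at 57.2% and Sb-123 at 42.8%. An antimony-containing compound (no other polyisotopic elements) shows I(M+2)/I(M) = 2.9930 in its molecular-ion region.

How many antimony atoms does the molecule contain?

4

With n Sb atoms, P(M+2)/P(M) = C(n,1)·p^(n−1)q / p^n = n·q/p = n · 0.428/0.572.
n = 2.9930 × 0.572/0.428 = 4.00 ≈ 4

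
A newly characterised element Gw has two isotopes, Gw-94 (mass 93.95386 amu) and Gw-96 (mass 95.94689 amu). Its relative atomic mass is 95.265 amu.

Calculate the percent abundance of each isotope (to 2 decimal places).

With x = fraction of Gw-94 (so Gw-96 is 1 − x):
93.95386·x + 95.94689·(1 − x) = 95.265
(93.95386 − 95.94689)·x = 95.265 − 95.94689
x = -0.68189 / -1.99303 = 0.34214 → 34.21% Gw-94, 65.79% Gw-96.

Gw-94: 34.21%, Gw-96: 65.79%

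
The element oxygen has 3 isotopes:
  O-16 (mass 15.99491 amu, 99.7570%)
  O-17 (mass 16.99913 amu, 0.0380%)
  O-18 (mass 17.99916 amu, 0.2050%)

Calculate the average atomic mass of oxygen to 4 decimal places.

Average mass = Σ (abundance × isotope mass) = 0.997570 × 15.99491 + 0.000380 × 16.99913 + 0.002050 × 17.99916
= 15.956042 + 0.006460 + 0.036898 = 15.999400 amu

15.9994 amu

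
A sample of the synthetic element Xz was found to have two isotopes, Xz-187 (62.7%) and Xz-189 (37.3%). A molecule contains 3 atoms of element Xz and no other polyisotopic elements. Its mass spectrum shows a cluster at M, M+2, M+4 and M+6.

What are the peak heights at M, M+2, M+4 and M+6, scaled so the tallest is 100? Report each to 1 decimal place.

Each Xz atom is independently Xz-187 (p = 0.627) or Xz-189 (q = 0.373); the cluster is the binomial expansion (p + q)^3.
P(M) = 0.627^3 = 0.246492
P(M+2) = 3 × 0.627^2 × 0.373^1 = 0.439911
P(M+4) = 3 × 0.627^1 × 0.373^2 = 0.261702
P(M+6) = 0.373^3 = 0.051895
The M+2 peak is largest (0.439911); scaling to 100 gives 56.0 : 100.0 : 59.5 : 11.8.

56.0 : 100.0 : 59.5 : 11.8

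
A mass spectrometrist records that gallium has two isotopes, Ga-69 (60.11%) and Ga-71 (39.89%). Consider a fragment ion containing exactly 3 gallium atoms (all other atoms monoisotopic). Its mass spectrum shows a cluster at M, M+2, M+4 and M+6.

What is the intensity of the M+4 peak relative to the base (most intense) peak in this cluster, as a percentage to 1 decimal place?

Binomial terms of (0.6011 + 0.3989)^3: M 0.2172, M+2 0.4324, M+4 0.2869, M+6 0.0635 → M+2 is the base peak.
P(M+2) = C(3,1) × 0.6011^2 × 0.3989^1 = 3 × 0.36132121 × 0.3989 = 0.432393 (base)
P(M+4) = C(3,2) × 0.6011^1 × 0.3989^2 = 3 × 0.6011 × 0.15912121 = 0.286943
Relative intensity = 0.286943 / 0.432393 × 100 = 66.4

66.4%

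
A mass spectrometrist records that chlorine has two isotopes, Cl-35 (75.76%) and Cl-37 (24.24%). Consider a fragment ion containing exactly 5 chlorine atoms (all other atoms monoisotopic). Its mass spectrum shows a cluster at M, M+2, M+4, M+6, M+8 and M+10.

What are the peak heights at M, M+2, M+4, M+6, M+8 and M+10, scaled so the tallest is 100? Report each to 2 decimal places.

Expanding (0.7576 + 0.2424)^5:
P(M) = 0.7576^5 = 0.249574
P(M+2) = 5 × 0.7576^4 × 0.2424^1 = 0.399266
P(M+4) = 10 × 0.7576^3 × 0.2424^2 = 0.255497
P(M+6) = 10 × 0.7576^2 × 0.2424^3 = 0.081748
P(M+8) = 5 × 0.7576^1 × 0.2424^4 = 0.013078
P(M+10) = 0.2424^5 = 0.000837
The M+2 peak is largest (0.399266); scaling to 100 gives 62.51 : 100.00 : 63.99 : 20.47 : 3.28 : 0.21.

62.51 : 100.00 : 63.99 : 20.47 : 3.28 : 0.21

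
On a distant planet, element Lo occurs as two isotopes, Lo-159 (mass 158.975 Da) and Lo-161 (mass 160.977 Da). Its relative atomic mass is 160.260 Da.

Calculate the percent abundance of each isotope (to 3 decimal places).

Lo-159: 35.814%, Lo-161: 64.186%

With x = fraction of Lo-159 (so Lo-161 is 1 − x):
158.975·x + 160.977·(1 − x) = 160.260
(158.975 − 160.977)·x = 160.260 − 160.977
x = -0.717 / -2.002 = 0.35814 → 35.814% Lo-159, 64.186% Lo-161.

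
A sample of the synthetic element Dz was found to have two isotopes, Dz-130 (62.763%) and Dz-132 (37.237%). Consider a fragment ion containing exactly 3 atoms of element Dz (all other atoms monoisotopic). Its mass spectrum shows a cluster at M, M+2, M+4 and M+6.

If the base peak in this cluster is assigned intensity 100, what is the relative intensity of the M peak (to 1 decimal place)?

(0.62763 + 0.37237)^3 gives M 0.2472, M+2 0.4401, M+4 0.2611, M+6 0.0516; the largest is M+2.
P(M+2) = C(3,1) × 0.62763^2 × 0.37237^1 = 3 × 0.39391942 × 0.37237 = 0.440051 (base)
P(M) = C(3,0) × 0.62763^3 × 0.37237^0 = 1 × 0.24723564 × 1.0000 = 0.247236
Relative intensity = 0.247236 / 0.440051 × 100 = 56.2

56.2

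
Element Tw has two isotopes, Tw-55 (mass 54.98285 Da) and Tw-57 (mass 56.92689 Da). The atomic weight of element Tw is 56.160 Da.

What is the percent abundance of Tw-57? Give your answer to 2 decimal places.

Writing the weighted mean with unknown fraction x of Tw-55:
54.98285·x + 56.92689·(1 − x) = 56.160
(54.98285 − 56.92689)·x = 56.160 − 56.92689
x = -0.76689 / -1.94404 = 0.39448 → 39.45% Tw-55, 60.55% Tw-57.

60.55%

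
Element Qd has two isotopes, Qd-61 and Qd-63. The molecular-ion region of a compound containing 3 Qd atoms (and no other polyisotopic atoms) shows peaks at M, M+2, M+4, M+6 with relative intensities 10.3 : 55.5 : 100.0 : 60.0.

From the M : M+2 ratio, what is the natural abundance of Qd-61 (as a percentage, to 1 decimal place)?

35.8%

If p is the fraction of Qd that is Qd-61, then I(M+2)/I(M) = [C(3,1)·p^2·(1−p)] / p^3 = 3·(1−p)/p = 55.5/10.3 = 5.3883
(1−p)/p = 5.3883/3 = 1.7961  ⇒  p = 1/(1 + 1.7961) = 0.3576
Qd-61: 35.8%, Qd-63: 64.2%.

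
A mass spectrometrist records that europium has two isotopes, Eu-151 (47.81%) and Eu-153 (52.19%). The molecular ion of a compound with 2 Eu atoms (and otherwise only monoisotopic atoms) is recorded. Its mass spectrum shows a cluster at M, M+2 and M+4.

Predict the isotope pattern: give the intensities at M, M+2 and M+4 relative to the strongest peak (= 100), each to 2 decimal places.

45.80 : 100.00 : 54.58

Each Eu atom is independently Eu-151 (p = 0.4781) or Eu-153 (q = 0.5219); the cluster is the binomial expansion (p + q)^2.
P(M) = 0.4781^2 = 0.228580
P(M+2) = 2 × 0.4781^1 × 0.5219^1 = 0.499041
P(M+4) = 0.5219^2 = 0.272380
The M+2 peak is largest (0.499041); scaling to 100 gives 45.80 : 100.00 : 54.58.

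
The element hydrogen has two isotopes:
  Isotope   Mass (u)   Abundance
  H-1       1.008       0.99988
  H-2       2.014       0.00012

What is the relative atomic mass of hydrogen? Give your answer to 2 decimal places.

Weight each isotope mass by its fractional abundance: 0.99988 × 1.008 + 0.00012 × 2.014
= 1.0079 + 0.0002 = 1.0081 u

1.01 u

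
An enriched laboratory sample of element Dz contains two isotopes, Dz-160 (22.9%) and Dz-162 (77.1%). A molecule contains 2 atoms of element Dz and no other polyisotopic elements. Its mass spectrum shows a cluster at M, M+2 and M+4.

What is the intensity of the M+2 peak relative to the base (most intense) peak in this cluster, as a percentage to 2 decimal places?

Term probabilities: M 0.0524, M+2 0.3531, M+4 0.5944. Base peak = M+4.
P(M+4) = C(2,2) × 0.229^0 × 0.771^2 = 1 × 1.0000 × 0.594441 = 0.594441 (base)
P(M+2) = C(2,1) × 0.229^1 × 0.771^1 = 2 × 0.2290 × 0.7710 = 0.353118
Relative intensity = 0.353118 / 0.594441 × 100 = 59.40

59.40%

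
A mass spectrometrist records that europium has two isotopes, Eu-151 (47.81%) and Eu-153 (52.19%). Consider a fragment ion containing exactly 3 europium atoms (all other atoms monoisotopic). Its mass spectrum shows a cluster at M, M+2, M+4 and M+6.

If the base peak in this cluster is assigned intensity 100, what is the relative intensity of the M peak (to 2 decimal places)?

27.97

(0.4781 + 0.5219)^3 gives M 0.1093, M+2 0.3579, M+4 0.3907, M+6 0.1422; the largest is M+4.
P(M+4) = C(3,2) × 0.4781^1 × 0.5219^2 = 3 × 0.4781 × 0.27237961 = 0.390674 (base)
P(M) = C(3,0) × 0.4781^3 × 0.5219^0 = 1 × 0.10928391 × 1.0000 = 0.109284
Relative intensity = 0.109284 / 0.390674 × 100 = 27.97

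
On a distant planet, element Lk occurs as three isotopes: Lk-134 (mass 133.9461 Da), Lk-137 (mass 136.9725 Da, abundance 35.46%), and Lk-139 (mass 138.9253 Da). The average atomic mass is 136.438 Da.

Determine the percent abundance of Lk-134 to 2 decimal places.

The remaining 64.54% is split between Lk-134 (fraction x) and Lk-139 (fraction 0.6454 − x).
Substituting: 133.9461x + 138.9253(0.6454 − x) = 87.8675515
(133.9461 − 138.9253)x = -1.79483712  ⇒  x = 0.36047, y = 0.28493
Lk-134: 36.05%, Lk-139: 28.49%.

36.05%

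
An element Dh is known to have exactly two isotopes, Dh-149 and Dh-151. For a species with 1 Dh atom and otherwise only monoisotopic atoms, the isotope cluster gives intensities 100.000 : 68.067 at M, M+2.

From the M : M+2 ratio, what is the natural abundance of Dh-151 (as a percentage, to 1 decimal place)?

40.5%

Write p for the Dh-149 fraction. I(M+2)/I(M) = [C(1,1)·p^0·(1−p)] / p^1 = 1·(1−p)/p = 68.067/100.000 = 0.6807
(1−p)/p = 0.6807/1 = 0.6807  ⇒  p = 1/(1 + 0.6807) = 0.5950
Dh-149: 59.5%, Dh-151: 40.5%.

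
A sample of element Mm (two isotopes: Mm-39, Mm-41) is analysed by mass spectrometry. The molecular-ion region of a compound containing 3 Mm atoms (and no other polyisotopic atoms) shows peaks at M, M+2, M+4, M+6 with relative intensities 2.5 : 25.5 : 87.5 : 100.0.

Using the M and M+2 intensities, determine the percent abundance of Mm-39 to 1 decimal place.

22.7%

Write p for the Mm-39 fraction. I(M+2)/I(M) = [C(3,1)·p^2·(1−p)] / p^3 = 3·(1−p)/p = 25.5/2.5 = 10.2000
(1−p)/p = 10.2000/3 = 3.4000  ⇒  p = 1/(1 + 3.4000) = 0.2273
Mm-39: 22.7%, Mm-41: 77.3%.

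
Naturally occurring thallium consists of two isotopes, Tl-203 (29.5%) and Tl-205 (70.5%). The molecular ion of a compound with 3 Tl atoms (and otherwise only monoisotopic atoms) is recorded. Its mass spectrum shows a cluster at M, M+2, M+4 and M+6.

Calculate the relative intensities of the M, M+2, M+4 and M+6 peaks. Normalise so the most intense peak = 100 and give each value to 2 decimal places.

5.84 : 41.84 : 100.00 : 79.66

The 3 Tl atoms are independent, so intensities follow the terms of (0.295 + 0.705)^3.
P(M) = 0.295^3 = 0.025672
P(M+2) = 3 × 0.295^2 × 0.705^1 = 0.184058
P(M+4) = 3 × 0.295^1 × 0.705^2 = 0.439867
P(M+6) = 0.705^3 = 0.350403
The M+4 peak is largest (0.439867); scaling to 100 gives 5.84 : 41.84 : 100.00 : 79.66.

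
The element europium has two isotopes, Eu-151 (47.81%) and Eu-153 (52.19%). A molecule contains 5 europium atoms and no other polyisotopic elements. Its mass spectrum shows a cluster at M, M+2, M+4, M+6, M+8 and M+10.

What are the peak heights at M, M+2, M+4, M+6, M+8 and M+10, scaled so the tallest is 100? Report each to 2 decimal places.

7.69 : 41.96 : 91.61 : 100.00 : 54.58 : 11.92

The 5 Eu atoms are independent, so intensities follow the terms of (0.4781 + 0.5219)^5.
P(M) = 0.4781^5 = 0.024980
P(M+2) = 5 × 0.4781^4 × 0.5219^1 = 0.136343
P(M+4) = 10 × 0.4781^3 × 0.5219^2 = 0.297667
P(M+6) = 10 × 0.4781^2 × 0.5219^3 = 0.324937
P(M+8) = 5 × 0.4781^1 × 0.5219^4 = 0.177353
P(M+10) = 0.5219^5 = 0.038720
The M+6 peak is largest (0.324937); scaling to 100 gives 7.69 : 41.96 : 91.61 : 100.00 : 54.58 : 11.92.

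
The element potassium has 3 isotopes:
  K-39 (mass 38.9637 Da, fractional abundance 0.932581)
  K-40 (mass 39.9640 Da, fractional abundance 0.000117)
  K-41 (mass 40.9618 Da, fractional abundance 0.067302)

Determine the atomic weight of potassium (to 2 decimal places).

The abundance-weighted mean is 0.932581 × 38.9637 + 0.000117 × 39.9640 + 0.067302 × 40.9618
= 36.33681 + 0.00468 + 2.75681 = 39.09830 Da

39.10 Da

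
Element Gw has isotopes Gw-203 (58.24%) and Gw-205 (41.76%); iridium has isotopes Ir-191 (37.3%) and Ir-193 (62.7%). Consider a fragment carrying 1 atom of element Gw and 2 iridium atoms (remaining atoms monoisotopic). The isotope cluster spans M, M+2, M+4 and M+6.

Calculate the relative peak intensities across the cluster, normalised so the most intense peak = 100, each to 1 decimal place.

19.1 : 77.9 : 100.0 : 38.7

Element Gw pattern (n=1): 0.5824 : 0.4176
Iridium pattern (n=2): 0.139129 : 0.467742 : 0.393129
Convolve the two distributions (both contribute in 2-u steps):
  M: 0.5824×0.139129 = 0.081029
  M+2: 0.5824×0.467742 + 0.4176×0.139129 = 0.330513
  M+4: 0.5824×0.393129 + 0.4176×0.467742 = 0.424287
  M+6: 0.4176×0.393129 = 0.164171
Scale to base peak (0.424287) = 100: 19.1 : 77.9 : 100.0 : 38.7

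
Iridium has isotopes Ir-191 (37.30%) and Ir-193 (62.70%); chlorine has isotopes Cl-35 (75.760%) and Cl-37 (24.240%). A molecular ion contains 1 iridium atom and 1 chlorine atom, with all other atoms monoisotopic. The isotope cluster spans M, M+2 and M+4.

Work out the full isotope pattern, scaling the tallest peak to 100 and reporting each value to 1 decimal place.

Iridium pattern (n=1): 0.3730 : 0.6270
Chlorine pattern (n=1): 0.7576 : 0.2424
Convolve the two distributions (both contribute in 2-u steps):
  M: 0.3730×0.7576 = 0.282585
  M+2: 0.3730×0.2424 + 0.6270×0.7576 = 0.565430
  M+4: 0.6270×0.2424 = 0.151985
Scale to base peak (0.565430) = 100: 50.0 : 100.0 : 26.9

50.0 : 100.0 : 26.9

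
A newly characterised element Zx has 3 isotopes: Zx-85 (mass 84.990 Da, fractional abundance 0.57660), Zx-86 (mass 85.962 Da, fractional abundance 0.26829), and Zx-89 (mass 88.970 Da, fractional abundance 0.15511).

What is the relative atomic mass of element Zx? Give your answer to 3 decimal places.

85.868 Da

Average mass = Σ (abundance × isotope mass) = 0.57660 × 84.990 + 0.26829 × 85.962 + 0.15511 × 88.970
= 49.0052 + 23.0627 + 13.8001 = 85.8680 Da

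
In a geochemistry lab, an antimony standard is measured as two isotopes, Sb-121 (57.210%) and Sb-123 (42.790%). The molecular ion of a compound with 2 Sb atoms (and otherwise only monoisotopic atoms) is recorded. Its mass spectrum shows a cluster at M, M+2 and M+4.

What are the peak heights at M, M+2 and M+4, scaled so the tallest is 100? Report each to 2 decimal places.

Expanding (0.57210 + 0.42790)^2:
P(M) = 0.57210^2 = 0.327298
P(M+2) = 2 × 0.57210^1 × 0.42790^1 = 0.489603
P(M+4) = 0.42790^2 = 0.183098
The M+2 peak is largest (0.489603); scaling to 100 gives 66.85 : 100.00 : 37.40.

66.85 : 100.00 : 37.40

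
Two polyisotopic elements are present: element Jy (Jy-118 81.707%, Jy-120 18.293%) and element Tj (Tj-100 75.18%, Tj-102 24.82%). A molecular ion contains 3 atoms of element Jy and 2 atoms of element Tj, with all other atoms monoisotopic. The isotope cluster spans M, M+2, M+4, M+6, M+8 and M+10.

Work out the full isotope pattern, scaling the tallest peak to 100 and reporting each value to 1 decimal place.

75.1 : 100.0 : 52.8 : 13.8 : 1.8 : 0.1

Element Jy pattern (n=3): 0.5454787 : 0.36637406 : 0.08202578 : 0.00612146
Element Tj pattern (n=2): 0.56520324 : 0.37319352 : 0.06160324
Convolve the two distributions (both contribute in 2-u steps):
  M: 0.5454787×0.56520324 = 0.308306
  M+2: 0.5454787×0.37319352 + 0.36637406×0.56520324 = 0.410645
  M+4: 0.5454787×0.06160324 + 0.36637406×0.37319352 + 0.08202578×0.56520324 = 0.216693
  M+6: 0.36637406×0.06160324 + 0.08202578×0.37319352 + 0.00612146×0.56520324 = 0.056641
  M+8: 0.08202578×0.06160324 + 0.00612146×0.37319352 = 0.007338
  M+10: 0.00612146×0.06160324 = 0.000377
Scale to base peak (0.410645) = 100: 75.1 : 100.0 : 52.8 : 13.8 : 1.8 : 0.1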